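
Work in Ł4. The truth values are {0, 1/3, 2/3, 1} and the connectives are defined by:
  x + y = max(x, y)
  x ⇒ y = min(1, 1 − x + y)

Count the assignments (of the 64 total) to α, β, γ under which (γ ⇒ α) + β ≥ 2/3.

value 1: 46 assignments (counts)
value 2/3: 12 assignments (counts)
value 1/3: 5 assignments
value 0: 1 assignment
So 58 of the 64 assignments meet the threshold.

58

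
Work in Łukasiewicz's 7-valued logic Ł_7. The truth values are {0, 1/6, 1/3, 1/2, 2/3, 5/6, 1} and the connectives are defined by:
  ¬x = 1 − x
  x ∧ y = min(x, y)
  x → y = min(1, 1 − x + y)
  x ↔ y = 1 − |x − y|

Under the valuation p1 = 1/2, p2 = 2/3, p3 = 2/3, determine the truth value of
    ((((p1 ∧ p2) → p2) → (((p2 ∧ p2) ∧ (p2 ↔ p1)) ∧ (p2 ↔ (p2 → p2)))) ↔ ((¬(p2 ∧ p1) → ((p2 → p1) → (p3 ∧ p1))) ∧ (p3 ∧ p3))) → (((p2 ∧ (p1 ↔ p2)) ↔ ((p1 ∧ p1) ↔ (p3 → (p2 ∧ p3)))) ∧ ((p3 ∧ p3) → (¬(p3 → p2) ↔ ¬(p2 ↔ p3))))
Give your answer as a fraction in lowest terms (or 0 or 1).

5/6

p1 ∧ p2 = 1/2 ∧ 2/3 = 1/2
(p1 ∧ p2) → p2 = 1/2 → 2/3 = 1
p2 ∧ p2 = 2/3 ∧ 2/3 = 2/3
p2 ↔ p1 = 2/3 ↔ 1/2 = 5/6
(p2 ∧ p2) ∧ (p2 ↔ p1) = 2/3 ∧ 5/6 = 2/3
p2 → p2 = 2/3 → 2/3 = 1
p2 ↔ (p2 → p2) = 2/3 ↔ 1 = 2/3
((p2 ∧ p2) ∧ (p2 ↔ p1)) ∧ (p2 ↔ (p2 → p2)) = 2/3 ∧ 2/3 = 2/3
((p1 ∧ p2) → p2) → (((p2 ∧ p2) ∧ (p2 ↔ p1)) ∧ (p2 ↔ (p2 → p2))) = 1 → 2/3 = 2/3
p2 ∧ p1 = 2/3 ∧ 1/2 = 1/2
¬(p2 ∧ p1) = ¬1/2 = 1/2
p2 → p1 = 2/3 → 1/2 = 5/6
p3 ∧ p1 = 2/3 ∧ 1/2 = 1/2
(p2 → p1) → (p3 ∧ p1) = 5/6 → 1/2 = 2/3
¬(p2 ∧ p1) → ((p2 → p1) → (p3 ∧ p1)) = 1/2 → 2/3 = 1
p3 ∧ p3 = 2/3 ∧ 2/3 = 2/3
(¬(p2 ∧ p1) → ((p2 → p1) → (p3 ∧ p1))) ∧ (p3 ∧ p3) = 1 ∧ 2/3 = 2/3
(((p1 ∧ p2) → p2) → (((p2 ∧ p2) ∧ (p2 ↔ p1)) ∧ (p2 ↔ (p2 → p2)))) ↔ ((¬(p2 ∧ p1) → ((p2 → p1) → (p3 ∧ p1))) ∧ (p3 ∧ p3)) = 2/3 ↔ 2/3 = 1
p1 ↔ p2 = 1/2 ↔ 2/3 = 5/6
p2 ∧ (p1 ↔ p2) = 2/3 ∧ 5/6 = 2/3
p1 ∧ p1 = 1/2 ∧ 1/2 = 1/2
p2 ∧ p3 = 2/3 ∧ 2/3 = 2/3
p3 → (p2 ∧ p3) = 2/3 → 2/3 = 1
(p1 ∧ p1) ↔ (p3 → (p2 ∧ p3)) = 1/2 ↔ 1 = 1/2
(p2 ∧ (p1 ↔ p2)) ↔ ((p1 ∧ p1) ↔ (p3 → (p2 ∧ p3))) = 2/3 ↔ 1/2 = 5/6
p3 ∧ p3 = 2/3 ∧ 2/3 = 2/3
p3 → p2 = 2/3 → 2/3 = 1
¬(p3 → p2) = ¬1 = 0
p2 ↔ p3 = 2/3 ↔ 2/3 = 1
¬(p2 ↔ p3) = ¬1 = 0
¬(p3 → p2) ↔ ¬(p2 ↔ p3) = 0 ↔ 0 = 1
(p3 ∧ p3) → (¬(p3 → p2) ↔ ¬(p2 ↔ p3)) = 2/3 → 1 = 1
((p2 ∧ (p1 ↔ p2)) ↔ ((p1 ∧ p1) ↔ (p3 → (p2 ∧ p3)))) ∧ ((p3 ∧ p3) → (¬(p3 → p2) ↔ ¬(p2 ↔ p3))) = 5/6 ∧ 1 = 5/6
((((p1 ∧ p2) → p2) → (((p2 ∧ p2) ∧ (p2 ↔ p1)) ∧ (p2 ↔ (p2 → p2)))) ↔ ((¬(p2 ∧ p1) → ((p2 → p1) → (p3 ∧ p1))) ∧ (p3 ∧ p3))) → (((p2 ∧ (p1 ↔ p2)) ↔ ((p1 ∧ p1) ↔ (p3 → (p2 ∧ p3)))) ∧ ((p3 ∧ p3) → (¬(p3 → p2) ↔ ¬(p2 ↔ p3)))) = 1 → 5/6 = 5/6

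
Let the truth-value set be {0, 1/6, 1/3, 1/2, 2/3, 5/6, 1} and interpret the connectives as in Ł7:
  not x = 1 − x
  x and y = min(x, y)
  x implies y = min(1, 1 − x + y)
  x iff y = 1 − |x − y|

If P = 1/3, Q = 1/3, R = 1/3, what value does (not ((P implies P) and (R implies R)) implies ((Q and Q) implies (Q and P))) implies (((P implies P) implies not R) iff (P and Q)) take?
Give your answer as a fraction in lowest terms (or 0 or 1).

P implies P = 1/3 implies 1/3 = 1
R implies R = 1/3 implies 1/3 = 1
(P implies P) and (R implies R) = 1 and 1 = 1
not ((P implies P) and (R implies R)) = not 1 = 0
Q and Q = 1/3 and 1/3 = 1/3
Q and P = 1/3 and 1/3 = 1/3
(Q and Q) implies (Q and P) = 1/3 implies 1/3 = 1
not ((P implies P) and (R implies R)) implies ((Q and Q) implies (Q and P)) = 0 implies 1 = 1
P implies P = 1/3 implies 1/3 = 1
not R = not 1/3 = 2/3
(P implies P) implies not R = 1 implies 2/3 = 2/3
P and Q = 1/3 and 1/3 = 1/3
((P implies P) implies not R) iff (P and Q) = 2/3 iff 1/3 = 2/3
(not ((P implies P) and (R implies R)) implies ((Q and Q) implies (Q and P))) implies (((P implies P) implies not R) iff (P and Q)) = 1 implies 2/3 = 2/3

2/3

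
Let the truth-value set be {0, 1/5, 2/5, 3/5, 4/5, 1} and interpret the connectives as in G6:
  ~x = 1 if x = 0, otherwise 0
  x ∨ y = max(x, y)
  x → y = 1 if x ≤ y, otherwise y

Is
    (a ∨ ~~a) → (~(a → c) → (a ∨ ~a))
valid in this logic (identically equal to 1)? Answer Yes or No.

No

Counterexample: take a = 1/5, c = 0.
~a = ~1/5 = 0
~~a = ~0 = 1
a ∨ ~~a = 1/5 ∨ 1 = 1
a → c = 1/5 → 0 = 0
~(a → c) = ~0 = 1
~a = ~1/5 = 0
a ∨ ~a = 1/5 ∨ 0 = 1/5
~(a → c) → (a ∨ ~a) = 1 → 1/5 = 1/5
(a ∨ ~~a) → (~(a → c) → (a ∨ ~a)) = 1 → 1/5 = 1/5
This gives 1/5 ≠ 1.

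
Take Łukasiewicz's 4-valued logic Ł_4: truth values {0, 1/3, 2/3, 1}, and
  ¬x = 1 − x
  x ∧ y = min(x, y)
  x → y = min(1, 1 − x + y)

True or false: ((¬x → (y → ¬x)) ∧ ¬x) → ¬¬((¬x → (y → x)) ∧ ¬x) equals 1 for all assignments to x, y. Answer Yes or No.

Counterexample: take x = 0, y = 1/3.
¬x = ¬0 = 1
¬x = ¬0 = 1
y → ¬x = 1/3 → 1 = 1
¬x → (y → ¬x) = 1 → 1 = 1
¬x = ¬0 = 1
(¬x → (y → ¬x)) ∧ ¬x = 1 ∧ 1 = 1
¬x = ¬0 = 1
y → x = 1/3 → 0 = 2/3
¬x → (y → x) = 1 → 2/3 = 2/3
¬x = ¬0 = 1
(¬x → (y → x)) ∧ ¬x = 2/3 ∧ 1 = 2/3
¬((¬x → (y → x)) ∧ ¬x) = ¬2/3 = 1/3
¬¬((¬x → (y → x)) ∧ ¬x) = ¬1/3 = 2/3
((¬x → (y → ¬x)) ∧ ¬x) → ¬¬((¬x → (y → x)) ∧ ¬x) = 1 → 2/3 = 2/3
This gives 2/3 ≠ 1.

No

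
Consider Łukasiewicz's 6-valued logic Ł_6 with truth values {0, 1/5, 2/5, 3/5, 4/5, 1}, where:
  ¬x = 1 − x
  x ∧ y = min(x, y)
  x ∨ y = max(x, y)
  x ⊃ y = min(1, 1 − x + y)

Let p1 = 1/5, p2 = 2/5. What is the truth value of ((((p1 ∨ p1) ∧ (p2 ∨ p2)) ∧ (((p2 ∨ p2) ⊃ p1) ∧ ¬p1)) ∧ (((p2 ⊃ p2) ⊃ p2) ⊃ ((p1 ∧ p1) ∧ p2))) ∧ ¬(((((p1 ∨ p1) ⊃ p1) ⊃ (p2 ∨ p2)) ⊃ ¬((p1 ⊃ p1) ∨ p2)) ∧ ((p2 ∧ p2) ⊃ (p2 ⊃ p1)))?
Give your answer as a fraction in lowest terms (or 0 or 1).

1/5

p1 ∨ p1 = 1/5 ∨ 1/5 = 1/5
p2 ∨ p2 = 2/5 ∨ 2/5 = 2/5
(p1 ∨ p1) ∧ (p2 ∨ p2) = 1/5 ∧ 2/5 = 1/5
p2 ∨ p2 = 2/5 ∨ 2/5 = 2/5
(p2 ∨ p2) ⊃ p1 = 2/5 ⊃ 1/5 = 4/5
¬p1 = ¬1/5 = 4/5
((p2 ∨ p2) ⊃ p1) ∧ ¬p1 = 4/5 ∧ 4/5 = 4/5
((p1 ∨ p1) ∧ (p2 ∨ p2)) ∧ (((p2 ∨ p2) ⊃ p1) ∧ ¬p1) = 1/5 ∧ 4/5 = 1/5
p2 ⊃ p2 = 2/5 ⊃ 2/5 = 1
(p2 ⊃ p2) ⊃ p2 = 1 ⊃ 2/5 = 2/5
p1 ∧ p1 = 1/5 ∧ 1/5 = 1/5
(p1 ∧ p1) ∧ p2 = 1/5 ∧ 2/5 = 1/5
((p2 ⊃ p2) ⊃ p2) ⊃ ((p1 ∧ p1) ∧ p2) = 2/5 ⊃ 1/5 = 4/5
(((p1 ∨ p1) ∧ (p2 ∨ p2)) ∧ (((p2 ∨ p2) ⊃ p1) ∧ ¬p1)) ∧ (((p2 ⊃ p2) ⊃ p2) ⊃ ((p1 ∧ p1) ∧ p2)) = 1/5 ∧ 4/5 = 1/5
p1 ∨ p1 = 1/5 ∨ 1/5 = 1/5
(p1 ∨ p1) ⊃ p1 = 1/5 ⊃ 1/5 = 1
p2 ∨ p2 = 2/5 ∨ 2/5 = 2/5
((p1 ∨ p1) ⊃ p1) ⊃ (p2 ∨ p2) = 1 ⊃ 2/5 = 2/5
p1 ⊃ p1 = 1/5 ⊃ 1/5 = 1
(p1 ⊃ p1) ∨ p2 = 1 ∨ 2/5 = 1
¬((p1 ⊃ p1) ∨ p2) = ¬1 = 0
(((p1 ∨ p1) ⊃ p1) ⊃ (p2 ∨ p2)) ⊃ ¬((p1 ⊃ p1) ∨ p2) = 2/5 ⊃ 0 = 3/5
p2 ∧ p2 = 2/5 ∧ 2/5 = 2/5
p2 ⊃ p1 = 2/5 ⊃ 1/5 = 4/5
(p2 ∧ p2) ⊃ (p2 ⊃ p1) = 2/5 ⊃ 4/5 = 1
((((p1 ∨ p1) ⊃ p1) ⊃ (p2 ∨ p2)) ⊃ ¬((p1 ⊃ p1) ∨ p2)) ∧ ((p2 ∧ p2) ⊃ (p2 ⊃ p1)) = 3/5 ∧ 1 = 3/5
¬(((((p1 ∨ p1) ⊃ p1) ⊃ (p2 ∨ p2)) ⊃ ¬((p1 ⊃ p1) ∨ p2)) ∧ ((p2 ∧ p2) ⊃ (p2 ⊃ p1))) = ¬3/5 = 2/5
((((p1 ∨ p1) ∧ (p2 ∨ p2)) ∧ (((p2 ∨ p2) ⊃ p1) ∧ ¬p1)) ∧ (((p2 ⊃ p2) ⊃ p2) ⊃ ((p1 ∧ p1) ∧ p2))) ∧ ¬(((((p1 ∨ p1) ⊃ p1) ⊃ (p2 ∨ p2)) ⊃ ¬((p1 ⊃ p1) ∨ p2)) ∧ ((p2 ∧ p2) ⊃ (p2 ⊃ p1))) = 1/5 ∧ 2/5 = 1/5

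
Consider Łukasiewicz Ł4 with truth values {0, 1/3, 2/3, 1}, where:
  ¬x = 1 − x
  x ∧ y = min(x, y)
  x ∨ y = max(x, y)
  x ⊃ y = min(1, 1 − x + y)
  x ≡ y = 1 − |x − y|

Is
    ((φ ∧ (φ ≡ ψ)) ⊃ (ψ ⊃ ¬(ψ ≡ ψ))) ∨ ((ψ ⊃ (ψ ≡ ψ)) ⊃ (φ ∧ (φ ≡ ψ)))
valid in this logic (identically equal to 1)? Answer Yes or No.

No

Counterexample: take φ = 1/3, ψ = 1.
φ ≡ ψ = 1/3 ≡ 1 = 1/3
φ ∧ (φ ≡ ψ) = 1/3 ∧ 1/3 = 1/3
ψ ≡ ψ = 1 ≡ 1 = 1
¬(ψ ≡ ψ) = ¬1 = 0
ψ ⊃ ¬(ψ ≡ ψ) = 1 ⊃ 0 = 0
(φ ∧ (φ ≡ ψ)) ⊃ (ψ ⊃ ¬(ψ ≡ ψ)) = 1/3 ⊃ 0 = 2/3
ψ ≡ ψ = 1 ≡ 1 = 1
ψ ⊃ (ψ ≡ ψ) = 1 ⊃ 1 = 1
φ ≡ ψ = 1/3 ≡ 1 = 1/3
φ ∧ (φ ≡ ψ) = 1/3 ∧ 1/3 = 1/3
(ψ ⊃ (ψ ≡ ψ)) ⊃ (φ ∧ (φ ≡ ψ)) = 1 ⊃ 1/3 = 1/3
((φ ∧ (φ ≡ ψ)) ⊃ (ψ ⊃ ¬(ψ ≡ ψ))) ∨ ((ψ ⊃ (ψ ≡ ψ)) ⊃ (φ ∧ (φ ≡ ψ))) = 2/3 ∨ 1/3 = 2/3
This gives 2/3 ≠ 1.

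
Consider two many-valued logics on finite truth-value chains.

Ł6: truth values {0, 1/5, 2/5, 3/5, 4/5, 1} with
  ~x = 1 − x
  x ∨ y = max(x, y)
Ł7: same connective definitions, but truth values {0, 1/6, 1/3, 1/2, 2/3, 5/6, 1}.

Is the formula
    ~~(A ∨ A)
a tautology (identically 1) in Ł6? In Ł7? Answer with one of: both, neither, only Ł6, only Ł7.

In Ł6: at A = 0 the value is 0 — not a tautology.
In Ł7: at A = 0 the value is 0 — not a tautology.

neither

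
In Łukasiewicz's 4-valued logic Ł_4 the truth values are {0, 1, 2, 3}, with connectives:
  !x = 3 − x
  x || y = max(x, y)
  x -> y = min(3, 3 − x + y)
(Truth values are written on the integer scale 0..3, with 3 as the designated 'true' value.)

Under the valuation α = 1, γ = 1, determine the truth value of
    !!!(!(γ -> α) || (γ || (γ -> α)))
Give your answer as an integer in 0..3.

0

γ -> α = 1 -> 1 = 3
!(γ -> α) = !3 = 0
γ -> α = 1 -> 1 = 3
γ || (γ -> α) = 1 || 3 = 3
!(γ -> α) || (γ || (γ -> α)) = 0 || 3 = 3
!(!(γ -> α) || (γ || (γ -> α))) = !3 = 0
!!(!(γ -> α) || (γ || (γ -> α))) = !0 = 3
!!!(!(γ -> α) || (γ || (γ -> α))) = !3 = 0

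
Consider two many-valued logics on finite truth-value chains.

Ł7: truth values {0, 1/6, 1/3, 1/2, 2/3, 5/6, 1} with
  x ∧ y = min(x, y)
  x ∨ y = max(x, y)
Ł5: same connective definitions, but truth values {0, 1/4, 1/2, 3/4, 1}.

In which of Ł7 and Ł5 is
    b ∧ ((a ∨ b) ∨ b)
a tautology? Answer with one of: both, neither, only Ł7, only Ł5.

neither

In Ł7: at a = 0, b = 0 the value is 0 — not a tautology.
In Ł5: at a = 0, b = 0 the value is 0 — not a tautology.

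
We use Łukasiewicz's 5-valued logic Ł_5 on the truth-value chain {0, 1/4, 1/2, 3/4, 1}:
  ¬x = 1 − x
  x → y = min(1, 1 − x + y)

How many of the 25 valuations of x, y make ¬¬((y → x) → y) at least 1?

9

value 1: 9 assignments (counts)
value 3/4: 3 assignments
value 1/2: 4 assignments
value 1/4: 4 assignments
value 0: 5 assignments
So 9 of the 25 assignments meet the threshold.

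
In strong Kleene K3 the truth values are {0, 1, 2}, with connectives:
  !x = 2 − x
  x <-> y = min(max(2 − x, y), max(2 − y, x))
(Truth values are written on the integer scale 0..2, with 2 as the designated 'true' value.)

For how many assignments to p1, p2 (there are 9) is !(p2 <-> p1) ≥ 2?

2

p1 = 0, p2 = 0 ↦ 0  <
p1 = 0, p2 = 1 ↦ 1  <
p1 = 0, p2 = 2 ↦ 2  ≥
p1 = 1, p2 = 0 ↦ 1  <
p1 = 1, p2 = 1 ↦ 1  <
p1 = 1, p2 = 2 ↦ 1  <
p1 = 2, p2 = 0 ↦ 2  ≥
p1 = 2, p2 = 1 ↦ 1  <
p1 = 2, p2 = 2 ↦ 0  <
So 2 of the 9 assignments meet the threshold.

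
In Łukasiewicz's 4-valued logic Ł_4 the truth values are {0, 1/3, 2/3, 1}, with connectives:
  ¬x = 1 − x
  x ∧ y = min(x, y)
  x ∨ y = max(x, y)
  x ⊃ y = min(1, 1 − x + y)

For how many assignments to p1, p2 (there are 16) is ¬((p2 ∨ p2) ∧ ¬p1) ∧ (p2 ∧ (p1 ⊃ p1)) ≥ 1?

1

p1 = 0, p2 = 0 ↦ 0  <
p1 = 0, p2 = 1/3 ↦ 1/3  <
p1 = 0, p2 = 2/3 ↦ 1/3  <
p1 = 0, p2 = 1 ↦ 0  <
p1 = 1/3, p2 = 0 ↦ 0  <
p1 = 1/3, p2 = 1/3 ↦ 1/3  <
p1 = 1/3, p2 = 2/3 ↦ 1/3  <
p1 = 1/3, p2 = 1 ↦ 1/3  <
p1 = 2/3, p2 = 0 ↦ 0  <
p1 = 2/3, p2 = 1/3 ↦ 1/3  <
p1 = 2/3, p2 = 2/3 ↦ 2/3  <
p1 = 2/3, p2 = 1 ↦ 2/3  <
p1 = 1, p2 = 0 ↦ 0  <
p1 = 1, p2 = 1/3 ↦ 1/3  <
p1 = 1, p2 = 2/3 ↦ 2/3  <
p1 = 1, p2 = 1 ↦ 1  ≥
So 1 of the 16 assignments meets the threshold.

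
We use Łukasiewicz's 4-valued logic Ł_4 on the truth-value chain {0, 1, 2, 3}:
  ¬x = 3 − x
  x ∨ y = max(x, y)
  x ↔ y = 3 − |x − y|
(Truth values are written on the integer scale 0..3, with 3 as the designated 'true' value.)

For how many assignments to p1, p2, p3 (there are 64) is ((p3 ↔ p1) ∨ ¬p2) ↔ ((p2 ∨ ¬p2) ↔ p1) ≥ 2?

48

value 3: 22 assignments (counts)
value 2: 26 assignments (counts)
value 1: 10 assignments
value 0: 6 assignments
So 48 of the 64 assignments meet the threshold.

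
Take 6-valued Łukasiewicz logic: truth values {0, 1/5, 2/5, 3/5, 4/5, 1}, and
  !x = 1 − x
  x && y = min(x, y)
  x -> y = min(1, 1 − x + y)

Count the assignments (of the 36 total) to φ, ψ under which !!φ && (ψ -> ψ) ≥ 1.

value 1: 6 assignments (counts)
value 4/5: 6 assignments
value 3/5: 6 assignments
value 2/5: 6 assignments
value 1/5: 6 assignments
value 0: 6 assignments
So 6 of the 36 assignments meet the threshold.

6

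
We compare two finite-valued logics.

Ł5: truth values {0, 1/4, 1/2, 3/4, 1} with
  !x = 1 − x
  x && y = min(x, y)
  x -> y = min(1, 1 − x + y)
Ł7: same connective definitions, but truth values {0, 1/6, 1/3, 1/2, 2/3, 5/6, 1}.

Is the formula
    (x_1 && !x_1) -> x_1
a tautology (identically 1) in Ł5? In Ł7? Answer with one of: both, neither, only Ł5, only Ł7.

both

In Ł5: every assignment gives 1 — tautology.
In Ł7: every assignment gives 1 — tautology.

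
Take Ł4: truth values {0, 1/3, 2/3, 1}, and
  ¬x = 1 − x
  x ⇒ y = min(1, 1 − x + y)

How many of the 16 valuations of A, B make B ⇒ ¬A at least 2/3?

13

A = 0, B = 0 ↦ 1  ≥
A = 0, B = 1/3 ↦ 1  ≥
A = 0, B = 2/3 ↦ 1  ≥
A = 0, B = 1 ↦ 1  ≥
A = 1/3, B = 0 ↦ 1  ≥
A = 1/3, B = 1/3 ↦ 1  ≥
A = 1/3, B = 2/3 ↦ 1  ≥
A = 1/3, B = 1 ↦ 2/3  ≥
A = 2/3, B = 0 ↦ 1  ≥
A = 2/3, B = 1/3 ↦ 1  ≥
A = 2/3, B = 2/3 ↦ 2/3  ≥
A = 2/3, B = 1 ↦ 1/3  <
A = 1, B = 0 ↦ 1  ≥
A = 1, B = 1/3 ↦ 2/3  ≥
A = 1, B = 2/3 ↦ 1/3  <
A = 1, B = 1 ↦ 0  <
So 13 of the 16 assignments meet the threshold.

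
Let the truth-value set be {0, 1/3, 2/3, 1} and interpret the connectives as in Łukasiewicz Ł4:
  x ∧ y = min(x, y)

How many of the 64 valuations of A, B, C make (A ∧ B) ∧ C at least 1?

1

value 1: 1 assignment (counts)
value 2/3: 7 assignments
value 1/3: 19 assignments
value 0: 37 assignments
So 1 of the 64 assignments meets the threshold.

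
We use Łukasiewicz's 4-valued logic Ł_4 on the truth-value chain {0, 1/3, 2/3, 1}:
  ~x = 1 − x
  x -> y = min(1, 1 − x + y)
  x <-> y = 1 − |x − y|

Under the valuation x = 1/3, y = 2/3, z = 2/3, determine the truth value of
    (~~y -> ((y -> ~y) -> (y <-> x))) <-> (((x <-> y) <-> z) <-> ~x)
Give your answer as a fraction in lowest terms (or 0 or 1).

~y = ~2/3 = 1/3
~~y = ~1/3 = 2/3
~y = ~2/3 = 1/3
y -> ~y = 2/3 -> 1/3 = 2/3
y <-> x = 2/3 <-> 1/3 = 2/3
(y -> ~y) -> (y <-> x) = 2/3 -> 2/3 = 1
~~y -> ((y -> ~y) -> (y <-> x)) = 2/3 -> 1 = 1
x <-> y = 1/3 <-> 2/3 = 2/3
(x <-> y) <-> z = 2/3 <-> 2/3 = 1
~x = ~1/3 = 2/3
((x <-> y) <-> z) <-> ~x = 1 <-> 2/3 = 2/3
(~~y -> ((y -> ~y) -> (y <-> x))) <-> (((x <-> y) <-> z) <-> ~x) = 1 <-> 2/3 = 2/3

2/3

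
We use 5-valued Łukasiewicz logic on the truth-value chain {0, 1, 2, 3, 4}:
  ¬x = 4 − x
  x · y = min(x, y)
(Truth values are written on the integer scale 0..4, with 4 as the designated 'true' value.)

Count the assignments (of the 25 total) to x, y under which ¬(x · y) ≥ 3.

16

value 4: 9 assignments (counts)
value 3: 7 assignments (counts)
value 2: 5 assignments
value 1: 3 assignments
value 0: 1 assignment
So 16 of the 25 assignments meet the threshold.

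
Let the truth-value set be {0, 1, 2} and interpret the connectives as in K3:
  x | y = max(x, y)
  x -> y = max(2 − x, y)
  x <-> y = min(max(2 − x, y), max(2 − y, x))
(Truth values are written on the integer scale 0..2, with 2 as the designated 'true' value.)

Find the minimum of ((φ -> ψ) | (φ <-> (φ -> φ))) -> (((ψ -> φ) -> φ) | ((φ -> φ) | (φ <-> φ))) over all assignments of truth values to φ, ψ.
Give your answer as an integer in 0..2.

Take φ = 1, ψ = 0:
φ -> ψ = 1 -> 0 = 1
φ -> φ = 1 -> 1 = 1
φ <-> (φ -> φ) = 1 <-> 1 = 1
(φ -> ψ) | (φ <-> (φ -> φ)) = 1 | 1 = 1
ψ -> φ = 0 -> 1 = 2
(ψ -> φ) -> φ = 2 -> 1 = 1
φ -> φ = 1 -> 1 = 1
φ <-> φ = 1 <-> 1 = 1
(φ -> φ) | (φ <-> φ) = 1 | 1 = 1
((ψ -> φ) -> φ) | ((φ -> φ) | (φ <-> φ)) = 1 | 1 = 1
((φ -> ψ) | (φ <-> (φ -> φ))) -> (((ψ -> φ) -> φ) | ((φ -> φ) | (φ <-> φ))) = 1 -> 1 = 1
No assignment yields a value below 1, so this is the minimum.

1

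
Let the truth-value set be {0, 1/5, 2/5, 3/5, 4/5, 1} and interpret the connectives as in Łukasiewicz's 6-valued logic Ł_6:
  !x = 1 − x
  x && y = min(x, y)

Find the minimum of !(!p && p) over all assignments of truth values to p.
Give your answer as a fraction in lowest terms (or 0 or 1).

3/5

Take p = 2/5:
!p = !2/5 = 3/5
!p && p = 3/5 && 2/5 = 2/5
!(!p && p) = !2/5 = 3/5
No assignment yields a value below 3/5, so this is the minimum.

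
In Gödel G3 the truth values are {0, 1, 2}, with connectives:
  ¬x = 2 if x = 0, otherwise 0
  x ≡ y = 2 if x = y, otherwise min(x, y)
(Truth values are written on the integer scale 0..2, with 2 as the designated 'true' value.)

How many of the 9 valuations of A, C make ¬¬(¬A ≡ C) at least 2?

4

A = 0, C = 0 ↦ 0  <
A = 0, C = 1 ↦ 2  ≥
A = 0, C = 2 ↦ 2  ≥
A = 1, C = 0 ↦ 2  ≥
A = 1, C = 1 ↦ 0  <
A = 1, C = 2 ↦ 0  <
A = 2, C = 0 ↦ 2  ≥
A = 2, C = 1 ↦ 0  <
A = 2, C = 2 ↦ 0  <
So 4 of the 9 assignments meet the threshold.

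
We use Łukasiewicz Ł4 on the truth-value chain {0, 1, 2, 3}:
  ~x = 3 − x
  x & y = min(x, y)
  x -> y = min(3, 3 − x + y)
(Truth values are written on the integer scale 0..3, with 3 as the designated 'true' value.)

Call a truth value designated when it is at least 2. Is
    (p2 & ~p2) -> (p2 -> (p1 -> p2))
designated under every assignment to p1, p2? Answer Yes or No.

p1 = 0, p2 = 0 ↦ 3
p1 = 0, p2 = 1 ↦ 3
p1 = 0, p2 = 2 ↦ 3
p1 = 0, p2 = 3 ↦ 3
p1 = 1, p2 = 0 ↦ 3
p1 = 1, p2 = 1 ↦ 3
p1 = 1, p2 = 2 ↦ 3
p1 = 1, p2 = 3 ↦ 3
p1 = 2, p2 = 0 ↦ 3
p1 = 2, p2 = 1 ↦ 3
p1 = 2, p2 = 2 ↦ 3
p1 = 2, p2 = 3 ↦ 3
p1 = 3, p2 = 0 ↦ 3
p1 = 3, p2 = 1 ↦ 3
p1 = 3, p2 = 2 ↦ 3
p1 = 3, p2 = 3 ↦ 3
Every assignment gives a value ≥ 2.

Yes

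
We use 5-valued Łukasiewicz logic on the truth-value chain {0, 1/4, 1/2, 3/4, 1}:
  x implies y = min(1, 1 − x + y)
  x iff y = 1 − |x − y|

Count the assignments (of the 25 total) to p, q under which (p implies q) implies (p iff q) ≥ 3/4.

19

value 1: 15 assignments (counts)
value 3/4: 4 assignments (counts)
value 1/2: 3 assignments
value 1/4: 2 assignments
value 0: 1 assignment
So 19 of the 25 assignments meet the threshold.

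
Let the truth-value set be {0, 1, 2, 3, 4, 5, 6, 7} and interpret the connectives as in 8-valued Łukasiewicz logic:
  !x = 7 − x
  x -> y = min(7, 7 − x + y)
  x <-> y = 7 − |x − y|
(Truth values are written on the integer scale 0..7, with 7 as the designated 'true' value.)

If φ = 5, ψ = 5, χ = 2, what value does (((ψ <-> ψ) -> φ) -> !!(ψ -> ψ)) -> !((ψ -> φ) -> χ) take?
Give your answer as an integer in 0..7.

5

ψ <-> ψ = 5 <-> 5 = 7
(ψ <-> ψ) -> φ = 7 -> 5 = 5
ψ -> ψ = 5 -> 5 = 7
!(ψ -> ψ) = !7 = 0
!!(ψ -> ψ) = !0 = 7
((ψ <-> ψ) -> φ) -> !!(ψ -> ψ) = 5 -> 7 = 7
ψ -> φ = 5 -> 5 = 7
(ψ -> φ) -> χ = 7 -> 2 = 2
!((ψ -> φ) -> χ) = !2 = 5
(((ψ <-> ψ) -> φ) -> !!(ψ -> ψ)) -> !((ψ -> φ) -> χ) = 7 -> 5 = 5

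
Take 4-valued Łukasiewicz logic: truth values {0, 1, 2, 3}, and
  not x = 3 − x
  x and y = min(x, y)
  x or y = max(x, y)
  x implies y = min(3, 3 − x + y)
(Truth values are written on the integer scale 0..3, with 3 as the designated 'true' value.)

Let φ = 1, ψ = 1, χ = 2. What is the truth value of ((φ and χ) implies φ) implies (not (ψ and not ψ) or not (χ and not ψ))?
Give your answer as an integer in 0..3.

2

φ and χ = 1 and 2 = 1
(φ and χ) implies φ = 1 implies 1 = 3
not ψ = not 1 = 2
ψ and not ψ = 1 and 2 = 1
not (ψ and not ψ) = not 1 = 2
not ψ = not 1 = 2
χ and not ψ = 2 and 2 = 2
not (χ and not ψ) = not 2 = 1
not (ψ and not ψ) or not (χ and not ψ) = 2 or 1 = 2
((φ and χ) implies φ) implies (not (ψ and not ψ) or not (χ and not ψ)) = 3 implies 2 = 2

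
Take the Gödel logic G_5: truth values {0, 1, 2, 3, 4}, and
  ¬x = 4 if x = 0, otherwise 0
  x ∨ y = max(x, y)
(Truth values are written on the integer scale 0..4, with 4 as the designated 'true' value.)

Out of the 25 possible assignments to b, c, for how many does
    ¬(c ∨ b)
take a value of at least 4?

value 4: 1 assignment (counts)
value 0: 24 assignments
So 1 of the 25 assignments meets the threshold.

1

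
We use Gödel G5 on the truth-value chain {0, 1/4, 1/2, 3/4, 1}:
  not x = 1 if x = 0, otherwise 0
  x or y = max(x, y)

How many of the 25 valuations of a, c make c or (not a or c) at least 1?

value 1: 9 assignments (counts)
value 3/4: 4 assignments
value 1/2: 4 assignments
value 1/4: 4 assignments
value 0: 4 assignments
So 9 of the 25 assignments meet the threshold.

9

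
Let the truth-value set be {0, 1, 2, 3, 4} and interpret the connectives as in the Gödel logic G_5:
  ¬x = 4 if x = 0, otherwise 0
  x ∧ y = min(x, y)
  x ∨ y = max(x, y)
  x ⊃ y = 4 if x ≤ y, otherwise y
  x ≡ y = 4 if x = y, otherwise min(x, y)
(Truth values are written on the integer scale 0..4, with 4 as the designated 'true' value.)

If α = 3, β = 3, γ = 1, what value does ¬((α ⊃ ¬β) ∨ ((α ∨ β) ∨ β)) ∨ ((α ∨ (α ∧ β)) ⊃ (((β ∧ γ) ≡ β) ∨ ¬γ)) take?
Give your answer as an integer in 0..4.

1

¬β = ¬3 = 0
α ⊃ ¬β = 3 ⊃ 0 = 0
α ∨ β = 3 ∨ 3 = 3
(α ∨ β) ∨ β = 3 ∨ 3 = 3
(α ⊃ ¬β) ∨ ((α ∨ β) ∨ β) = 0 ∨ 3 = 3
¬((α ⊃ ¬β) ∨ ((α ∨ β) ∨ β)) = ¬3 = 0
α ∧ β = 3 ∧ 3 = 3
α ∨ (α ∧ β) = 3 ∨ 3 = 3
β ∧ γ = 3 ∧ 1 = 1
(β ∧ γ) ≡ β = 1 ≡ 3 = 1
¬γ = ¬1 = 0
((β ∧ γ) ≡ β) ∨ ¬γ = 1 ∨ 0 = 1
(α ∨ (α ∧ β)) ⊃ (((β ∧ γ) ≡ β) ∨ ¬γ) = 3 ⊃ 1 = 1
¬((α ⊃ ¬β) ∨ ((α ∨ β) ∨ β)) ∨ ((α ∨ (α ∧ β)) ⊃ (((β ∧ γ) ≡ β) ∨ ¬γ)) = 0 ∨ 1 = 1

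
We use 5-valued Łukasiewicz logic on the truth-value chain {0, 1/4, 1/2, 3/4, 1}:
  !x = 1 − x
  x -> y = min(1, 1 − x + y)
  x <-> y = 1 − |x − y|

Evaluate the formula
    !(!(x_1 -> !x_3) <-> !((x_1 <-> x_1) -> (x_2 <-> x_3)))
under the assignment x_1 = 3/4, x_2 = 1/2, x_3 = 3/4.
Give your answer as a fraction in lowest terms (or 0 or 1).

1/4

!x_3 = !3/4 = 1/4
x_1 -> !x_3 = 3/4 -> 1/4 = 1/2
!(x_1 -> !x_3) = !1/2 = 1/2
x_1 <-> x_1 = 3/4 <-> 3/4 = 1
x_2 <-> x_3 = 1/2 <-> 3/4 = 3/4
(x_1 <-> x_1) -> (x_2 <-> x_3) = 1 -> 3/4 = 3/4
!((x_1 <-> x_1) -> (x_2 <-> x_3)) = !3/4 = 1/4
!(x_1 -> !x_3) <-> !((x_1 <-> x_1) -> (x_2 <-> x_3)) = 1/2 <-> 1/4 = 3/4
!(!(x_1 -> !x_3) <-> !((x_1 <-> x_1) -> (x_2 <-> x_3))) = !3/4 = 1/4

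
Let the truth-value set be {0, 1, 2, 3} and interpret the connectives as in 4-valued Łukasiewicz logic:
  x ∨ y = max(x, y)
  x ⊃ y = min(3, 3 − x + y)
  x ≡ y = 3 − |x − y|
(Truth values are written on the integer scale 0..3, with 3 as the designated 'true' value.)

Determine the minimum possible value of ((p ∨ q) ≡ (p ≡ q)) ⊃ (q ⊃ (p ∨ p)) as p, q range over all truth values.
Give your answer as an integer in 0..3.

2

Take p = 0, q = 2:
p ∨ q = 0 ∨ 2 = 2
p ≡ q = 0 ≡ 2 = 1
(p ∨ q) ≡ (p ≡ q) = 2 ≡ 1 = 2
p ∨ p = 0 ∨ 0 = 0
q ⊃ (p ∨ p) = 2 ⊃ 0 = 1
((p ∨ q) ≡ (p ≡ q)) ⊃ (q ⊃ (p ∨ p)) = 2 ⊃ 1 = 2
No assignment yields a value below 2, so this is the minimum.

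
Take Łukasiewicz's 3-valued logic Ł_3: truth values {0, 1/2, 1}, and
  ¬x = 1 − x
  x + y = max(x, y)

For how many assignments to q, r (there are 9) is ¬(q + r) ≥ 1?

1

q = 0, r = 0 ↦ 1  ≥
q = 0, r = 1/2 ↦ 1/2  <
q = 0, r = 1 ↦ 0  <
q = 1/2, r = 0 ↦ 1/2  <
q = 1/2, r = 1/2 ↦ 1/2  <
q = 1/2, r = 1 ↦ 0  <
q = 1, r = 0 ↦ 0  <
q = 1, r = 1/2 ↦ 0  <
q = 1, r = 1 ↦ 0  <
So 1 of the 9 assignments meets the threshold.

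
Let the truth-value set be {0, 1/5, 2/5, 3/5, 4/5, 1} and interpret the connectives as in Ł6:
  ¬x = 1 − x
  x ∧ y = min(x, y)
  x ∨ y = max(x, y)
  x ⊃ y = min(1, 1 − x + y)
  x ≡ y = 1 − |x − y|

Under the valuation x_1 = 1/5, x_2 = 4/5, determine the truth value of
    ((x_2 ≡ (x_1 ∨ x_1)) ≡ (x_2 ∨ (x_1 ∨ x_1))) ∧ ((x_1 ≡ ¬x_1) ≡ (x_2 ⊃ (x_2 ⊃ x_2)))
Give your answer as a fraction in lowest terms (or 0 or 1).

x_1 ∨ x_1 = 1/5 ∨ 1/5 = 1/5
x_2 ≡ (x_1 ∨ x_1) = 4/5 ≡ 1/5 = 2/5
x_1 ∨ x_1 = 1/5 ∨ 1/5 = 1/5
x_2 ∨ (x_1 ∨ x_1) = 4/5 ∨ 1/5 = 4/5
(x_2 ≡ (x_1 ∨ x_1)) ≡ (x_2 ∨ (x_1 ∨ x_1)) = 2/5 ≡ 4/5 = 3/5
¬x_1 = ¬1/5 = 4/5
x_1 ≡ ¬x_1 = 1/5 ≡ 4/5 = 2/5
x_2 ⊃ x_2 = 4/5 ⊃ 4/5 = 1
x_2 ⊃ (x_2 ⊃ x_2) = 4/5 ⊃ 1 = 1
(x_1 ≡ ¬x_1) ≡ (x_2 ⊃ (x_2 ⊃ x_2)) = 2/5 ≡ 1 = 2/5
((x_2 ≡ (x_1 ∨ x_1)) ≡ (x_2 ∨ (x_1 ∨ x_1))) ∧ ((x_1 ≡ ¬x_1) ≡ (x_2 ⊃ (x_2 ⊃ x_2))) = 3/5 ∧ 2/5 = 2/5

2/5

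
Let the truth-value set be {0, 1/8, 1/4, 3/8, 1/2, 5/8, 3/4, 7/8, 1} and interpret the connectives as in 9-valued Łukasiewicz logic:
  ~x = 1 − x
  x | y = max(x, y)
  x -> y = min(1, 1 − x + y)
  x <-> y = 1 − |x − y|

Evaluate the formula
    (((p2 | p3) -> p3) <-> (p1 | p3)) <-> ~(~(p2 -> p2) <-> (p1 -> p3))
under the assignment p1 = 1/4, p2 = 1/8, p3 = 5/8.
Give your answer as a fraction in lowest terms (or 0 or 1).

p2 | p3 = 1/8 | 5/8 = 5/8
(p2 | p3) -> p3 = 5/8 -> 5/8 = 1
p1 | p3 = 1/4 | 5/8 = 5/8
((p2 | p3) -> p3) <-> (p1 | p3) = 1 <-> 5/8 = 5/8
p2 -> p2 = 1/8 -> 1/8 = 1
~(p2 -> p2) = ~1 = 0
p1 -> p3 = 1/4 -> 5/8 = 1
~(p2 -> p2) <-> (p1 -> p3) = 0 <-> 1 = 0
~(~(p2 -> p2) <-> (p1 -> p3)) = ~0 = 1
(((p2 | p3) -> p3) <-> (p1 | p3)) <-> ~(~(p2 -> p2) <-> (p1 -> p3)) = 5/8 <-> 1 = 5/8

5/8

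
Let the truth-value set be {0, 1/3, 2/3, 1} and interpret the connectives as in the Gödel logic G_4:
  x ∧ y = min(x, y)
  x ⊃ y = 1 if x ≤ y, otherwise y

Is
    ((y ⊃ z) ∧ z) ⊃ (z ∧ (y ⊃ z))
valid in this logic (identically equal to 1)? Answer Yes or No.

y = 0, z = 0 ↦ 1
y = 0, z = 1/3 ↦ 1
y = 0, z = 2/3 ↦ 1
y = 0, z = 1 ↦ 1
y = 1/3, z = 0 ↦ 1
y = 1/3, z = 1/3 ↦ 1
y = 1/3, z = 2/3 ↦ 1
y = 1/3, z = 1 ↦ 1
y = 2/3, z = 0 ↦ 1
y = 2/3, z = 1/3 ↦ 1
y = 2/3, z = 2/3 ↦ 1
y = 2/3, z = 1 ↦ 1
y = 1, z = 0 ↦ 1
y = 1, z = 1/3 ↦ 1
y = 1, z = 2/3 ↦ 1
y = 1, z = 1 ↦ 1
Every assignment gives a value ≥ 1.

Yes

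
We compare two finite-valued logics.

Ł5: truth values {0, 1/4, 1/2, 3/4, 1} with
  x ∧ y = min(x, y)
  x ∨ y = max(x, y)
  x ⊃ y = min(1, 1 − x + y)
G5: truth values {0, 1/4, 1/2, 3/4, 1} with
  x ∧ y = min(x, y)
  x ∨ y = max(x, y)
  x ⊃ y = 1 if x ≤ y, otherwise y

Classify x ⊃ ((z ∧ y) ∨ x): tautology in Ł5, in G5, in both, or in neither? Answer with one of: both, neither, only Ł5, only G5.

both

In Ł5: every assignment gives 1 — tautology.
In G5: every assignment gives 1 — tautology.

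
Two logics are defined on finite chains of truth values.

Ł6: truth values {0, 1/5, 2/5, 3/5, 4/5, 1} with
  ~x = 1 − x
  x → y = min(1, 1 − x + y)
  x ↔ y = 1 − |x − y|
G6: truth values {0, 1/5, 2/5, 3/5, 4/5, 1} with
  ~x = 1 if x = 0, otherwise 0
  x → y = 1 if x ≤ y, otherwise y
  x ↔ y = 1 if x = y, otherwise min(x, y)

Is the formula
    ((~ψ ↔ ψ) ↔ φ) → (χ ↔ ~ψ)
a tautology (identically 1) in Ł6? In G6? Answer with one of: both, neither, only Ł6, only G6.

neither

In Ł6: at φ = 0, ψ = 0, χ = 0 the value is 0 — not a tautology.
In G6: at φ = 0, ψ = 0, χ = 0 the value is 0 — not a tautology.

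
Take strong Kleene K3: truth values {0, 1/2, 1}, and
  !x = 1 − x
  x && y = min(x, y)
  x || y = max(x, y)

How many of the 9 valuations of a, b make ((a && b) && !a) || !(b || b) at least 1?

3

a = 0, b = 0 ↦ 1  ≥
a = 0, b = 1/2 ↦ 1/2  <
a = 0, b = 1 ↦ 0  <
a = 1/2, b = 0 ↦ 1  ≥
a = 1/2, b = 1/2 ↦ 1/2  <
a = 1/2, b = 1 ↦ 1/2  <
a = 1, b = 0 ↦ 1  ≥
a = 1, b = 1/2 ↦ 1/2  <
a = 1, b = 1 ↦ 0  <
So 3 of the 9 assignments meet the threshold.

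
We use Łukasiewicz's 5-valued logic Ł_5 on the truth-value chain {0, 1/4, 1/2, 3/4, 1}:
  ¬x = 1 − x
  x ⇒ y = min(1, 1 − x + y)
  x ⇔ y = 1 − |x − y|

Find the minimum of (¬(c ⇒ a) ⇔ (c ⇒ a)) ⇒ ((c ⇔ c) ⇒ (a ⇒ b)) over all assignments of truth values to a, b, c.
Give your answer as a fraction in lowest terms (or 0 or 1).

1/2

Take a = 1/2, b = 0, c = 1:
c ⇒ a = 1 ⇒ 1/2 = 1/2
¬(c ⇒ a) = ¬1/2 = 1/2
c ⇒ a = 1 ⇒ 1/2 = 1/2
¬(c ⇒ a) ⇔ (c ⇒ a) = 1/2 ⇔ 1/2 = 1
c ⇔ c = 1 ⇔ 1 = 1
a ⇒ b = 1/2 ⇒ 0 = 1/2
(c ⇔ c) ⇒ (a ⇒ b) = 1 ⇒ 1/2 = 1/2
(¬(c ⇒ a) ⇔ (c ⇒ a)) ⇒ ((c ⇔ c) ⇒ (a ⇒ b)) = 1 ⇒ 1/2 = 1/2
No assignment yields a value below 1/2, so this is the minimum.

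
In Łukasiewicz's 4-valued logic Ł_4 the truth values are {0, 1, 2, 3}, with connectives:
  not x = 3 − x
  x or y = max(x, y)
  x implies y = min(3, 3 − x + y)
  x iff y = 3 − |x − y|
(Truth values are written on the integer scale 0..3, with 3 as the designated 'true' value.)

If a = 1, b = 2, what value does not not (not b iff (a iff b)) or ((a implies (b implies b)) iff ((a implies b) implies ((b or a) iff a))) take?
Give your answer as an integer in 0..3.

not b = not 2 = 1
a iff b = 1 iff 2 = 2
not b iff (a iff b) = 1 iff 2 = 2
not (not b iff (a iff b)) = not 2 = 1
not not (not b iff (a iff b)) = not 1 = 2
b implies b = 2 implies 2 = 3
a implies (b implies b) = 1 implies 3 = 3
a implies b = 1 implies 2 = 3
b or a = 2 or 1 = 2
(b or a) iff a = 2 iff 1 = 2
(a implies b) implies ((b or a) iff a) = 3 implies 2 = 2
(a implies (b implies b)) iff ((a implies b) implies ((b or a) iff a)) = 3 iff 2 = 2
not not (not b iff (a iff b)) or ((a implies (b implies b)) iff ((a implies b) implies ((b or a) iff a))) = 2 or 2 = 2

2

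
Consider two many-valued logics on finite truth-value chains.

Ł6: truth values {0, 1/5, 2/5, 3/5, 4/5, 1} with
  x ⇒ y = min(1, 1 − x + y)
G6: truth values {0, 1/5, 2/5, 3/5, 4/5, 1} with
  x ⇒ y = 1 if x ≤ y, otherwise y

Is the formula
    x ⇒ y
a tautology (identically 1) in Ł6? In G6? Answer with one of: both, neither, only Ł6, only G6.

In Ł6: at x = 1/5, y = 0 the value is 4/5 — not a tautology.
In G6: at x = 1/5, y = 0 the value is 0 — not a tautology.

neither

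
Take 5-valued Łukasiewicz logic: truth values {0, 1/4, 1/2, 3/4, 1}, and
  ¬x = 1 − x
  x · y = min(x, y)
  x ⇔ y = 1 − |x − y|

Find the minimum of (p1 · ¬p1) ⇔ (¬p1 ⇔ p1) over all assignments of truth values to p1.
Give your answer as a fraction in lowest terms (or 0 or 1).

1/2

Take p1 = 1/2:
¬p1 = ¬1/2 = 1/2
p1 · ¬p1 = 1/2 · 1/2 = 1/2
¬p1 = ¬1/2 = 1/2
¬p1 ⇔ p1 = 1/2 ⇔ 1/2 = 1
(p1 · ¬p1) ⇔ (¬p1 ⇔ p1) = 1/2 ⇔ 1 = 1/2
No assignment yields a value below 1/2, so this is the minimum.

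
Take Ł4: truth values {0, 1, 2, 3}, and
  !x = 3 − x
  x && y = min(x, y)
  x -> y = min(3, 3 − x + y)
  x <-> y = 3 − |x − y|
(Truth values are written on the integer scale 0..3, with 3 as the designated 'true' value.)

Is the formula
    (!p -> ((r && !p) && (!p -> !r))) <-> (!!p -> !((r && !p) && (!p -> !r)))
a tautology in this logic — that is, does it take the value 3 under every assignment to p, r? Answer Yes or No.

No

Counterexample: take p = 0, r = 0.
!p = !0 = 3
!p = !0 = 3
r && !p = 0 && 3 = 0
!p = !0 = 3
!r = !0 = 3
!p -> !r = 3 -> 3 = 3
(r && !p) && (!p -> !r) = 0 && 3 = 0
!p -> ((r && !p) && (!p -> !r)) = 3 -> 0 = 0
!p = !0 = 3
!!p = !3 = 0
!p = !0 = 3
r && !p = 0 && 3 = 0
!p = !0 = 3
!r = !0 = 3
!p -> !r = 3 -> 3 = 3
(r && !p) && (!p -> !r) = 0 && 3 = 0
!((r && !p) && (!p -> !r)) = !0 = 3
!!p -> !((r && !p) && (!p -> !r)) = 0 -> 3 = 3
(!p -> ((r && !p) && (!p -> !r))) <-> (!!p -> !((r && !p) && (!p -> !r))) = 0 <-> 3 = 0
This gives 0 ≠ 3.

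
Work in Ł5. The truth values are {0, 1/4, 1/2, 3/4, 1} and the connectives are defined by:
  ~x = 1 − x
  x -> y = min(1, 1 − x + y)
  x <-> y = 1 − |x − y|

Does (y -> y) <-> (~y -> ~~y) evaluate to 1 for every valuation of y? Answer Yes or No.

Counterexample: take y = 0.
y -> y = 0 -> 0 = 1
~y = ~0 = 1
~y = ~0 = 1
~~y = ~1 = 0
~y -> ~~y = 1 -> 0 = 0
(y -> y) <-> (~y -> ~~y) = 1 <-> 0 = 0
This gives 0 ≠ 1.

No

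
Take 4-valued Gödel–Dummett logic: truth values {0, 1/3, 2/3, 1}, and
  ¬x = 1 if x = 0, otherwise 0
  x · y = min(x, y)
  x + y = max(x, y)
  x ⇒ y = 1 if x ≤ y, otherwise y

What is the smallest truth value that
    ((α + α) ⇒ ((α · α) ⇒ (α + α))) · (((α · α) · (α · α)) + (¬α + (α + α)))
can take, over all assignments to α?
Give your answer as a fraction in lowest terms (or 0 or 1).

1/3

Take α = 1/3:
α + α = 1/3 + 1/3 = 1/3
α · α = 1/3 · 1/3 = 1/3
α + α = 1/3 + 1/3 = 1/3
(α · α) ⇒ (α + α) = 1/3 ⇒ 1/3 = 1
(α + α) ⇒ ((α · α) ⇒ (α + α)) = 1/3 ⇒ 1 = 1
α · α = 1/3 · 1/3 = 1/3
α · α = 1/3 · 1/3 = 1/3
(α · α) · (α · α) = 1/3 · 1/3 = 1/3
¬α = ¬1/3 = 0
α + α = 1/3 + 1/3 = 1/3
¬α + (α + α) = 0 + 1/3 = 1/3
((α · α) · (α · α)) + (¬α + (α + α)) = 1/3 + 1/3 = 1/3
((α + α) ⇒ ((α · α) ⇒ (α + α))) · (((α · α) · (α · α)) + (¬α + (α + α))) = 1 · 1/3 = 1/3
No assignment yields a value below 1/3, so this is the minimum.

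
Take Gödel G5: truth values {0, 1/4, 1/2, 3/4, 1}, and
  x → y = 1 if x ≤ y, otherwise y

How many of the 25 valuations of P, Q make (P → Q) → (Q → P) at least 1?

15

value 1: 15 assignments (counts)
value 3/4: 1 assignment
value 1/2: 2 assignments
value 1/4: 3 assignments
value 0: 4 assignments
So 15 of the 25 assignments meet the threshold.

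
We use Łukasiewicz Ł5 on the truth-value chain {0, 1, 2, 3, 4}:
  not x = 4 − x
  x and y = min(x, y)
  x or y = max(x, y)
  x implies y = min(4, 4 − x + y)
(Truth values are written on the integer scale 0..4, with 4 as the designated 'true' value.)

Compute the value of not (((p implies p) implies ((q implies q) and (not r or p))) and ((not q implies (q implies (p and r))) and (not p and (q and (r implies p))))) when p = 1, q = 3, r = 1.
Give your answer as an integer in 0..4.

p implies p = 1 implies 1 = 4
q implies q = 3 implies 3 = 4
not r = not 1 = 3
not r or p = 3 or 1 = 3
(q implies q) and (not r or p) = 4 and 3 = 3
(p implies p) implies ((q implies q) and (not r or p)) = 4 implies 3 = 3
not q = not 3 = 1
p and r = 1 and 1 = 1
q implies (p and r) = 3 implies 1 = 2
not q implies (q implies (p and r)) = 1 implies 2 = 4
not p = not 1 = 3
r implies p = 1 implies 1 = 4
q and (r implies p) = 3 and 4 = 3
not p and (q and (r implies p)) = 3 and 3 = 3
(not q implies (q implies (p and r))) and (not p and (q and (r implies p))) = 4 and 3 = 3
((p implies p) implies ((q implies q) and (not r or p))) and ((not q implies (q implies (p and r))) and (not p and (q and (r implies p)))) = 3 and 3 = 3
not (((p implies p) implies ((q implies q) and (not r or p))) and ((not q implies (q implies (p and r))) and (not p and (q and (r implies p))))) = not 3 = 1

1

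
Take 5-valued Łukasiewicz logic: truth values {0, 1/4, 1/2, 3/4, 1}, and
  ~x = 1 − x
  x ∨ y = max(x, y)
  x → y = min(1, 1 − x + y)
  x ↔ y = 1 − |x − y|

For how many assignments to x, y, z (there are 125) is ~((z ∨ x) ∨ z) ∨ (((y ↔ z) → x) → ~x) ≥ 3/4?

value 1: 49 assignments (counts)
value 3/4: 14 assignments (counts)
value 1/2: 17 assignments
value 1/4: 20 assignments
value 0: 25 assignments
So 63 of the 125 assignments meet the threshold.

63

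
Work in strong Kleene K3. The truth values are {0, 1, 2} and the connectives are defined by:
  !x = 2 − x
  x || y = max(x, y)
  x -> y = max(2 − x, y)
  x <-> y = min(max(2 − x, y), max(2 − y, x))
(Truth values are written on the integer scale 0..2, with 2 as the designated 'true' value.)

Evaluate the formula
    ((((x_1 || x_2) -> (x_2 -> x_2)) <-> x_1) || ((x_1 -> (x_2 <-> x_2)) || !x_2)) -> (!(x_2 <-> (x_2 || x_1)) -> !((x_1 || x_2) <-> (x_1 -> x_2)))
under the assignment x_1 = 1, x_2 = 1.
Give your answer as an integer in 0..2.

1

x_1 || x_2 = 1 || 1 = 1
x_2 -> x_2 = 1 -> 1 = 1
(x_1 || x_2) -> (x_2 -> x_2) = 1 -> 1 = 1
((x_1 || x_2) -> (x_2 -> x_2)) <-> x_1 = 1 <-> 1 = 1
x_2 <-> x_2 = 1 <-> 1 = 1
x_1 -> (x_2 <-> x_2) = 1 -> 1 = 1
!x_2 = !1 = 1
(x_1 -> (x_2 <-> x_2)) || !x_2 = 1 || 1 = 1
(((x_1 || x_2) -> (x_2 -> x_2)) <-> x_1) || ((x_1 -> (x_2 <-> x_2)) || !x_2) = 1 || 1 = 1
x_2 || x_1 = 1 || 1 = 1
x_2 <-> (x_2 || x_1) = 1 <-> 1 = 1
!(x_2 <-> (x_2 || x_1)) = !1 = 1
x_1 || x_2 = 1 || 1 = 1
x_1 -> x_2 = 1 -> 1 = 1
(x_1 || x_2) <-> (x_1 -> x_2) = 1 <-> 1 = 1
!((x_1 || x_2) <-> (x_1 -> x_2)) = !1 = 1
!(x_2 <-> (x_2 || x_1)) -> !((x_1 || x_2) <-> (x_1 -> x_2)) = 1 -> 1 = 1
((((x_1 || x_2) -> (x_2 -> x_2)) <-> x_1) || ((x_1 -> (x_2 <-> x_2)) || !x_2)) -> (!(x_2 <-> (x_2 || x_1)) -> !((x_1 || x_2) <-> (x_1 -> x_2))) = 1 -> 1 = 1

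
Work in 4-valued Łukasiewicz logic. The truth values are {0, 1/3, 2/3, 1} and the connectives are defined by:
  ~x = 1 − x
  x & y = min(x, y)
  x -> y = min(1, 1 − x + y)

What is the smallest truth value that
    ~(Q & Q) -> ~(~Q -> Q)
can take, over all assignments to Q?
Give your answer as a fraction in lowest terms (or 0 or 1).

2/3

Take Q = 1/3:
Q & Q = 1/3 & 1/3 = 1/3
~(Q & Q) = ~1/3 = 2/3
~Q = ~1/3 = 2/3
~Q -> Q = 2/3 -> 1/3 = 2/3
~(~Q -> Q) = ~2/3 = 1/3
~(Q & Q) -> ~(~Q -> Q) = 2/3 -> 1/3 = 2/3
No assignment yields a value below 2/3, so this is the minimum.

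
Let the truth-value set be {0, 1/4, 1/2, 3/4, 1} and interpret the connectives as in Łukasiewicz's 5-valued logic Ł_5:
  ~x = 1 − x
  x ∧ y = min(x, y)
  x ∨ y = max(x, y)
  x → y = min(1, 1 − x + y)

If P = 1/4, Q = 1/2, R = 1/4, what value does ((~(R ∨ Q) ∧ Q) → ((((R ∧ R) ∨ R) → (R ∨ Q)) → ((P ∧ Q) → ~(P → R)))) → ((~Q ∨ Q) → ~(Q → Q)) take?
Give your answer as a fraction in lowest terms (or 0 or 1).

R ∨ Q = 1/4 ∨ 1/2 = 1/2
~(R ∨ Q) = ~1/2 = 1/2
~(R ∨ Q) ∧ Q = 1/2 ∧ 1/2 = 1/2
R ∧ R = 1/4 ∧ 1/4 = 1/4
(R ∧ R) ∨ R = 1/4 ∨ 1/4 = 1/4
R ∨ Q = 1/4 ∨ 1/2 = 1/2
((R ∧ R) ∨ R) → (R ∨ Q) = 1/4 → 1/2 = 1
P ∧ Q = 1/4 ∧ 1/2 = 1/4
P → R = 1/4 → 1/4 = 1
~(P → R) = ~1 = 0
(P ∧ Q) → ~(P → R) = 1/4 → 0 = 3/4
(((R ∧ R) ∨ R) → (R ∨ Q)) → ((P ∧ Q) → ~(P → R)) = 1 → 3/4 = 3/4
(~(R ∨ Q) ∧ Q) → ((((R ∧ R) ∨ R) → (R ∨ Q)) → ((P ∧ Q) → ~(P → R))) = 1/2 → 3/4 = 1
~Q = ~1/2 = 1/2
~Q ∨ Q = 1/2 ∨ 1/2 = 1/2
Q → Q = 1/2 → 1/2 = 1
~(Q → Q) = ~1 = 0
(~Q ∨ Q) → ~(Q → Q) = 1/2 → 0 = 1/2
((~(R ∨ Q) ∧ Q) → ((((R ∧ R) ∨ R) → (R ∨ Q)) → ((P ∧ Q) → ~(P → R)))) → ((~Q ∨ Q) → ~(Q → Q)) = 1 → 1/2 = 1/2

1/2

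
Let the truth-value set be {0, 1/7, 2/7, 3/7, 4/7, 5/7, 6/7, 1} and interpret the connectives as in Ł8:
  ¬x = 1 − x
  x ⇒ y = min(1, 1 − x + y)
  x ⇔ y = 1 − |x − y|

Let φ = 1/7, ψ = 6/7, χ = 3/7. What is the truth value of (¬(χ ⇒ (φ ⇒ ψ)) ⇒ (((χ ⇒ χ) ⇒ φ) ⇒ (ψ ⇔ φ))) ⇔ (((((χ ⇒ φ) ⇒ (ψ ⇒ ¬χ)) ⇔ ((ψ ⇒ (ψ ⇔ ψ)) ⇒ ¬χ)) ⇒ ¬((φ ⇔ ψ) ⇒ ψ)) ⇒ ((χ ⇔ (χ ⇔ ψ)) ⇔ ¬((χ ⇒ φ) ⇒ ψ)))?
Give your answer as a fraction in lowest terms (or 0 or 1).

φ ⇒ ψ = 1/7 ⇒ 6/7 = 1
χ ⇒ (φ ⇒ ψ) = 3/7 ⇒ 1 = 1
¬(χ ⇒ (φ ⇒ ψ)) = ¬1 = 0
χ ⇒ χ = 3/7 ⇒ 3/7 = 1
(χ ⇒ χ) ⇒ φ = 1 ⇒ 1/7 = 1/7
ψ ⇔ φ = 6/7 ⇔ 1/7 = 2/7
((χ ⇒ χ) ⇒ φ) ⇒ (ψ ⇔ φ) = 1/7 ⇒ 2/7 = 1
¬(χ ⇒ (φ ⇒ ψ)) ⇒ (((χ ⇒ χ) ⇒ φ) ⇒ (ψ ⇔ φ)) = 0 ⇒ 1 = 1
χ ⇒ φ = 3/7 ⇒ 1/7 = 5/7
¬χ = ¬3/7 = 4/7
ψ ⇒ ¬χ = 6/7 ⇒ 4/7 = 5/7
(χ ⇒ φ) ⇒ (ψ ⇒ ¬χ) = 5/7 ⇒ 5/7 = 1
ψ ⇔ ψ = 6/7 ⇔ 6/7 = 1
ψ ⇒ (ψ ⇔ ψ) = 6/7 ⇒ 1 = 1
¬χ = ¬3/7 = 4/7
(ψ ⇒ (ψ ⇔ ψ)) ⇒ ¬χ = 1 ⇒ 4/7 = 4/7
((χ ⇒ φ) ⇒ (ψ ⇒ ¬χ)) ⇔ ((ψ ⇒ (ψ ⇔ ψ)) ⇒ ¬χ) = 1 ⇔ 4/7 = 4/7
φ ⇔ ψ = 1/7 ⇔ 6/7 = 2/7
(φ ⇔ ψ) ⇒ ψ = 2/7 ⇒ 6/7 = 1
¬((φ ⇔ ψ) ⇒ ψ) = ¬1 = 0
(((χ ⇒ φ) ⇒ (ψ ⇒ ¬χ)) ⇔ ((ψ ⇒ (ψ ⇔ ψ)) ⇒ ¬χ)) ⇒ ¬((φ ⇔ ψ) ⇒ ψ) = 4/7 ⇒ 0 = 3/7
χ ⇔ ψ = 3/7 ⇔ 6/7 = 4/7
χ ⇔ (χ ⇔ ψ) = 3/7 ⇔ 4/7 = 6/7
χ ⇒ φ = 3/7 ⇒ 1/7 = 5/7
(χ ⇒ φ) ⇒ ψ = 5/7 ⇒ 6/7 = 1
¬((χ ⇒ φ) ⇒ ψ) = ¬1 = 0
(χ ⇔ (χ ⇔ ψ)) ⇔ ¬((χ ⇒ φ) ⇒ ψ) = 6/7 ⇔ 0 = 1/7
((((χ ⇒ φ) ⇒ (ψ ⇒ ¬χ)) ⇔ ((ψ ⇒ (ψ ⇔ ψ)) ⇒ ¬χ)) ⇒ ¬((φ ⇔ ψ) ⇒ ψ)) ⇒ ((χ ⇔ (χ ⇔ ψ)) ⇔ ¬((χ ⇒ φ) ⇒ ψ)) = 3/7 ⇒ 1/7 = 5/7
(¬(χ ⇒ (φ ⇒ ψ)) ⇒ (((χ ⇒ χ) ⇒ φ) ⇒ (ψ ⇔ φ))) ⇔ (((((χ ⇒ φ) ⇒ (ψ ⇒ ¬χ)) ⇔ ((ψ ⇒ (ψ ⇔ ψ)) ⇒ ¬χ)) ⇒ ¬((φ ⇔ ψ) ⇒ ψ)) ⇒ ((χ ⇔ (χ ⇔ ψ)) ⇔ ¬((χ ⇒ φ) ⇒ ψ))) = 1 ⇔ 5/7 = 5/7

5/7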